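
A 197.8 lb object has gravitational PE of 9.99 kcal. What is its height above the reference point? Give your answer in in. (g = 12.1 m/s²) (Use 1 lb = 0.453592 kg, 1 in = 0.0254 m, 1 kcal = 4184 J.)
Convert to SI: m = 89.7205 kg, PE = 41798.2 J
h = PE/(mg) = 41798.2/(89.7205·12.1) = 38.5017 m = 1516 in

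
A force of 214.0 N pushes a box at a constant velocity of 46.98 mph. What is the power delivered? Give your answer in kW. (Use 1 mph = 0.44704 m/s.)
Convert to SI: F = 214.0 N, v = 21.0019 m/s
P = Fv = (214.0)(21.0019) = 4494.41 W = 4.494 kW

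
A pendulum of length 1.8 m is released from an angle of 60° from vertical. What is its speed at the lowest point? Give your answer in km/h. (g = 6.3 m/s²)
h = L(1 − cosθ) = 1.8(1 − cos60°) = 0.9 m
v = √(2gh) = √(2·6.3·0.9) = 3.36749 m/s = 12.12 km/h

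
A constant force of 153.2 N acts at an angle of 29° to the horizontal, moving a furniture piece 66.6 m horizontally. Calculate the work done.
W = F·d·cosθ = (153.2)(66.6)cos(29°) = 8924 J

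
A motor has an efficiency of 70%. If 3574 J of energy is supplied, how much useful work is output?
W_out = η·W_in = 0.7·3574 = 2501.8 J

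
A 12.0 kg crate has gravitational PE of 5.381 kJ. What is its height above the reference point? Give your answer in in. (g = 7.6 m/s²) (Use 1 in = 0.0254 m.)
Convert to SI: m = 12.0 kg, PE = 5381.0 J
h = PE/(mg) = 5381.0/(12.0·7.6) = 59.0022 m = 2323 in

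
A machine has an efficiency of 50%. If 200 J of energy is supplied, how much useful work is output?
W_out = η·W_in = 0.5·200 = 100.0 J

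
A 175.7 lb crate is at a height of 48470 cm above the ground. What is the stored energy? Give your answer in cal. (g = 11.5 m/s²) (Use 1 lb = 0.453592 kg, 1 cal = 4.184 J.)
Convert to SI: m = 79.6961 kg, h = 484.7 m
PE = mgh = (79.6961)(11.5)(484.7) = 444230 J = 106200 cal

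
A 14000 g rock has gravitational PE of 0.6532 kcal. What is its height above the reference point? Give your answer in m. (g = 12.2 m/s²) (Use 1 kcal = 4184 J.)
Convert to SI: m = 14.0 kg, PE = 2732.99 J
h = PE/(mg) = 2732.99/(14.0·12.2) = 16.0 m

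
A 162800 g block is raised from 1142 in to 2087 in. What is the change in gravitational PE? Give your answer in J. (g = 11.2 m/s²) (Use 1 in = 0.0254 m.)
Convert to SI: m = 162.8 kg, Δh = 24.003 m
ΔPE = mgΔh = (162.8)(11.2)(24.003) = 43770 J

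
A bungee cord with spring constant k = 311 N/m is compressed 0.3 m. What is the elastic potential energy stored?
PE = ½kx² = ½(311)(0.3)² = 14.0 J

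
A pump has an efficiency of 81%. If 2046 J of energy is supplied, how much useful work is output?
W_out = η·W_in = 0.81·2046 = 1657.26 J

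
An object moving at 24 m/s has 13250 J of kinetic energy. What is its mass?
m = 2·KE/v² = 2·13250/(24)² = 46.01 kg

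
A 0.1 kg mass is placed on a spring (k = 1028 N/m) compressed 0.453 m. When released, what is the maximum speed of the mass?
½kx² = ½mv² ⇒ v = x√(k/m) = (0.453)√(1028/0.1) = 45.93 m/s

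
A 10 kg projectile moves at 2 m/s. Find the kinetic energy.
KE = ½mv² = ½(10)(2)² = 20.0 J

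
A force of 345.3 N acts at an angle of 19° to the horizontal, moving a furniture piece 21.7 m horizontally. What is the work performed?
W = F·d·cosθ = (345.3)(21.7)cos(19°) = 7085 J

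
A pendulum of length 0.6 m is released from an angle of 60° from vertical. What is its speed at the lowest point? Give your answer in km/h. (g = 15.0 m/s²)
h = L(1 − cosθ) = 0.6(1 − cos60°) = 0.3 m
v = √(2gh) = √(2·15.0·0.3) = 3.0 m/s = 10.8 km/h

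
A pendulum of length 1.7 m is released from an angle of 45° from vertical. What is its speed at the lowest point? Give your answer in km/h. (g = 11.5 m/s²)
h = L(1 − cosθ) = 1.7(1 − cos45°) = 0.497918 m
v = √(2gh) = √(2·11.5·0.497918) = 3.3841 m/s = 12.18 km/h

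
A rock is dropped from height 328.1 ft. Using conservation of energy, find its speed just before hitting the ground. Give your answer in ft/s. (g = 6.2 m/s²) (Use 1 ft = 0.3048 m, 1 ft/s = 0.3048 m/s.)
Convert to SI: h = 100.005 m
mgh = ½mv² ⇒ v = √(2gh) = √(2·6.2·100.005) = 35.2145 m/s = 115.5 ft/s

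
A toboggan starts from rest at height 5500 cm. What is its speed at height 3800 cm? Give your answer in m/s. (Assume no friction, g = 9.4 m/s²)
Convert to SI: h₁−h₂ = 17.0 m
mgh₁ = mgh₂ + ½mv² ⇒ v = √(2g(h₁−h₂)) = √(2·9.4·17.0) = 17.88 m/s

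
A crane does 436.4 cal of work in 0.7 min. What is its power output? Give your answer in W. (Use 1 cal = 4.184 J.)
Convert to SI: W = 1825.9 J, t = 42.0 s
P = W/t = 1825.9/42.0 = 43.47 W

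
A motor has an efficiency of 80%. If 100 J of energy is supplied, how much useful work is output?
W_out = η·W_in = 0.8·100 = 80.0 J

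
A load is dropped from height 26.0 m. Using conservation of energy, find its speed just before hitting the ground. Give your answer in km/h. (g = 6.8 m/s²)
mgh = ½mv² ⇒ v = √(2gh) = √(2·6.8·26.0) = 18.8043 m/s = 67.7 km/h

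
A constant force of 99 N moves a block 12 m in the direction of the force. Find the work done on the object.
W = F·d = (99)(12) = 1188 J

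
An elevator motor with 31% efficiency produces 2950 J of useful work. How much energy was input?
W_in = W_out/η = 2950/0.31 = 9516 J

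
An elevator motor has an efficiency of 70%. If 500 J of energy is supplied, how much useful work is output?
W_out = η·W_in = 0.7·500 = 350.0 J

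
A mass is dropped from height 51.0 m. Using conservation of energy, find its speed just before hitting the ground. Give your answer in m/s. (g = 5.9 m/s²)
mgh = ½mv² ⇒ v = √(2gh) = √(2·5.9·51.0) = 24.53 m/s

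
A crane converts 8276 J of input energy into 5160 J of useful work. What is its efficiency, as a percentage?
η = W_out/W_in = 5160/8276 = 62.35%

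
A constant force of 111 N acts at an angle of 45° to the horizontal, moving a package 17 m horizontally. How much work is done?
W = F·d·cosθ = (111)(17)cos(45°) = 1334 J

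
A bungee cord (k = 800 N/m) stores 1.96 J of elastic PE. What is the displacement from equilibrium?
x = √(2·PE/k) = √(2·1.96/800) = 0.07 m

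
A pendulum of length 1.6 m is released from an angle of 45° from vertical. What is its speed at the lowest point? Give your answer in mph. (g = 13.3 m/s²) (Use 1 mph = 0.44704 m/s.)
h = L(1 − cosθ) = 1.6(1 − cos45°) = 0.468629 m
v = √(2gh) = √(2·13.3·0.468629) = 3.53066 m/s = 7.898 mph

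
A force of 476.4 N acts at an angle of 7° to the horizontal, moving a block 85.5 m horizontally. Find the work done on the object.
W = F·d·cosθ = (476.4)(85.5)cos(7°) = 40430 J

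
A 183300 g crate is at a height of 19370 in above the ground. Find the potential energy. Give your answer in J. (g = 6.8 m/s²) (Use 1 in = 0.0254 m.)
Convert to SI: m = 183.3 kg, h = 491.998 m
PE = mgh = (183.3)(6.8)(491.998) = 613200 J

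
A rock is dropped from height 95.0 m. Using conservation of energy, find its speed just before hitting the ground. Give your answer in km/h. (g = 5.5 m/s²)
mgh = ½mv² ⇒ v = √(2gh) = √(2·5.5·95.0) = 32.3265 m/s = 116.4 km/h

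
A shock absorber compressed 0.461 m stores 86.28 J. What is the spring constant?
k = 2·PE/x² = 2·86.28/(0.461)² = 812.0 N/m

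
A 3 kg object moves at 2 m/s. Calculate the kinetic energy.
KE = ½mv² = ½(3)(2)² = 6.0 J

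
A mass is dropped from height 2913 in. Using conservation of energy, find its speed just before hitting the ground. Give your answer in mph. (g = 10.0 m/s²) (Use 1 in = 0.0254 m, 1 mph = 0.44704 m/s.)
Convert to SI: h = 73.9902 m
mgh = ½mv² ⇒ v = √(2gh) = √(2·10.0·73.9902) = 38.4682 m/s = 86.05 mph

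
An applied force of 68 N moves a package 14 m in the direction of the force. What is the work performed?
W = F·d = (68)(14) = 952.0 J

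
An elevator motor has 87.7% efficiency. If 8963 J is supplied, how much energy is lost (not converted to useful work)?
W_lost = W_in(1 − η) = 8963·(1 − 0.877) = 1102 J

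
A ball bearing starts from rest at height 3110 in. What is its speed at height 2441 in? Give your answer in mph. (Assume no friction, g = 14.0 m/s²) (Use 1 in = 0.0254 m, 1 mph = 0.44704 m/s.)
Convert to SI: h₁−h₂ = 16.9926 m
mgh₁ = mgh₂ + ½mv² ⇒ v = √(2g(h₁−h₂)) = √(2·14.0·16.9926) = 21.8127 m/s = 48.79 mph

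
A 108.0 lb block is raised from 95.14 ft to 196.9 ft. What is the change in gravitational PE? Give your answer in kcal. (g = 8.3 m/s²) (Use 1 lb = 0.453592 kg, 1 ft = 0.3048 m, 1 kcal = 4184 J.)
Convert to SI: m = 48.9879 kg, Δh = 31.0164 m
ΔPE = mgΔh = (48.9879)(8.3)(31.0164) = 12611.3 J = 3.014 kcal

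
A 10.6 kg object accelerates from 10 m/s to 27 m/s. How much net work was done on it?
W = ΔKE = ½m(v₂² − v₁²) = ½(10.6)(27² − 10²) = 3333.7 J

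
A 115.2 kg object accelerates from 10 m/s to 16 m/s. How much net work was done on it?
W = ΔKE = ½m(v₂² − v₁²) = ½(115.2)(16² − 10²) = 8985.6 J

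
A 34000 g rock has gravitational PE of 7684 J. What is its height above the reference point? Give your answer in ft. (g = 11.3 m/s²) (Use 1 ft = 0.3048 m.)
Convert to SI: m = 34.0 kg, PE = 7684.0 J
h = PE/(mg) = 7684.0/(34.0·11.3) = 20.0 m = 65.62 ft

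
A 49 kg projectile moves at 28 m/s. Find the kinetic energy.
KE = ½mv² = ½(49)(28)² = 19208.0 J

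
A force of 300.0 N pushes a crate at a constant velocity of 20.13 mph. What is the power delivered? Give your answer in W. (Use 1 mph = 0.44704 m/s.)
Convert to SI: F = 300.0 N, v = 8.99892 m/s
P = Fv = (300.0)(8.99892) = 2700 W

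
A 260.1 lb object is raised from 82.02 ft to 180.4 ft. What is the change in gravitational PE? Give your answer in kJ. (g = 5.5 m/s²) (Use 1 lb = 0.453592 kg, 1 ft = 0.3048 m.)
Convert to SI: m = 117.979 kg, Δh = 29.9862 m
ΔPE = mgΔh = (117.979)(5.5)(29.9862) = 19457.6 J = 19.46 kJ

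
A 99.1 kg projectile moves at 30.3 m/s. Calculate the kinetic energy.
KE = ½mv² = ½(99.1)(30.3)² = 45490 J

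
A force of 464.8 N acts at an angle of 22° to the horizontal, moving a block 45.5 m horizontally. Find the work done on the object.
W = F·d·cosθ = (464.8)(45.5)cos(22°) = 19610 J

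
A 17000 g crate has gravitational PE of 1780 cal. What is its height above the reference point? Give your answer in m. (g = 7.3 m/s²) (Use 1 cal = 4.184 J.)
Convert to SI: m = 17.0 kg, PE = 7447.52 J
h = PE/(mg) = 7447.52/(17.0·7.3) = 60.01 m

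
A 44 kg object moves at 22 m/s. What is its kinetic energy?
KE = ½mv² = ½(44)(22)² = 10648.0 J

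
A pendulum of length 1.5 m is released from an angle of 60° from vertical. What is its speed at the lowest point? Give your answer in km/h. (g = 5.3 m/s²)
h = L(1 − cosθ) = 1.5(1 − cos60°) = 0.75 m
v = √(2gh) = √(2·5.3·0.75) = 2.81957 m/s = 10.15 km/h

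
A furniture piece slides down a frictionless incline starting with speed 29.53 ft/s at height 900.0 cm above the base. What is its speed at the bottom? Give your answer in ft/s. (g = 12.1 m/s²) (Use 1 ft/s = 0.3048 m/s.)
Convert to SI: v₀ = 9.00074 m/s, h = 9.0 m
½mv₀² + mgh = ½mv² ⇒ v = √(v₀² + 2gh) = √(9.00074² + 2·12.1·9.0) = 17.2862 m/s = 56.71 ft/s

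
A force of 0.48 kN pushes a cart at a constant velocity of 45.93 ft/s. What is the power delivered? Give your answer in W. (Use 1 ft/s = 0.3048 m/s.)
Convert to SI: F = 480.0 N, v = 13.9995 m/s
P = Fv = (480.0)(13.9995) = 6720 W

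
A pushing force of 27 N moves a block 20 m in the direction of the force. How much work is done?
W = F·d = (27)(20) = 540.0 J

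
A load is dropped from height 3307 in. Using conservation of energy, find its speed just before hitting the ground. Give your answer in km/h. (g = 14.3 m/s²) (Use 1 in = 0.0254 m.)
Convert to SI: h = 83.9978 m
mgh = ½mv² ⇒ v = √(2gh) = √(2·14.3·83.9978) = 49.0136 m/s = 176.4 km/h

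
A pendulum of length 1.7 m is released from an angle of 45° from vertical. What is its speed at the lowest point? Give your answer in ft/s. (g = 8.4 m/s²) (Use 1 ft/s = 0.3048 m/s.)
h = L(1 − cosθ) = 1.7(1 − cos45°) = 0.497918 m
v = √(2gh) = √(2·8.4·0.497918) = 2.89224 m/s = 9.489 ft/s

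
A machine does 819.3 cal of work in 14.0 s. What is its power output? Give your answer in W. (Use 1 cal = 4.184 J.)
Convert to SI: W = 3427.95 J, t = 14.0 s
P = W/t = 3427.95/14.0 = 244.9 W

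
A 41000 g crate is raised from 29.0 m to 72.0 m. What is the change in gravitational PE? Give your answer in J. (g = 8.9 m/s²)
Convert to SI: m = 41.0 kg, Δh = 43.0 m
ΔPE = mgΔh = (41.0)(8.9)(43.0) = 15690 J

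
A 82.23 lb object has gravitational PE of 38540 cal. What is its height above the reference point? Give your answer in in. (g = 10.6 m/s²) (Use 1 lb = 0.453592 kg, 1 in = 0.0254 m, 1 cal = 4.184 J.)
Convert to SI: m = 37.2989 kg, PE = 161251 J
h = PE/(mg) = 161251/(37.2989·10.6) = 407.851 m = 16060 in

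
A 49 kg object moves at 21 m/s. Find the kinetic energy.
KE = ½mv² = ½(49)(21)² = 10804.5 J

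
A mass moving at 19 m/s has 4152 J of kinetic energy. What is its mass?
m = 2·KE/v² = 2·4152/(19)² = 23.0 kg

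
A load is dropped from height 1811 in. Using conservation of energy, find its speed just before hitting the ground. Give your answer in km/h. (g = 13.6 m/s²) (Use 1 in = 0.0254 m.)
Convert to SI: h = 45.9994 m
mgh = ½mv² ⇒ v = √(2gh) = √(2·13.6·45.9994) = 35.3721 m/s = 127.3 km/h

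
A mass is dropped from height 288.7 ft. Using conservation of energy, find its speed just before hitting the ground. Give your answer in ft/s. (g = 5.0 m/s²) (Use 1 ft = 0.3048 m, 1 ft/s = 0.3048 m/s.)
Convert to SI: h = 87.9958 m
mgh = ½mv² ⇒ v = √(2gh) = √(2·5.0·87.9958) = 29.6641 m/s = 97.32 ft/s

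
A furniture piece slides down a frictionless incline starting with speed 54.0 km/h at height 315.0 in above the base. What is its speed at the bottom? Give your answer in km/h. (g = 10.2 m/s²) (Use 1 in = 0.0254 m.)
Convert to SI: v₀ = 15.0 m/s, h = 8.001 m
½mv₀² + mgh = ½mv² ⇒ v = √(v₀² + 2gh) = √(15.0² + 2·10.2·8.001) = 19.7033 m/s = 70.93 km/h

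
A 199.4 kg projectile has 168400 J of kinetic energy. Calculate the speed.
v = √(2·KE/m) = √(2·168400/199.4) = 41.1 m/s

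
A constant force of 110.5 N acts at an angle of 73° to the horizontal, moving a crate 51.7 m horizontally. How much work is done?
W = F·d·cosθ = (110.5)(51.7)cos(73°) = 1670 J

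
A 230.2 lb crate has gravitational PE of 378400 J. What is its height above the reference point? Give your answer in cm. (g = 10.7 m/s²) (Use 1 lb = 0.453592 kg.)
Convert to SI: m = 104.417 kg, PE = 378400 J
h = PE/(mg) = 378400/(104.417·10.7) = 338.686 m = 33870 cm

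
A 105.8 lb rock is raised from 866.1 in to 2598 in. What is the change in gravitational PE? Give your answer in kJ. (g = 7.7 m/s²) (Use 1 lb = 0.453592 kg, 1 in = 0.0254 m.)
Convert to SI: m = 47.99 kg, Δh = 43.9903 m
ΔPE = mgΔh = (47.99)(7.7)(43.9903) = 16255.4 J = 16.26 kJ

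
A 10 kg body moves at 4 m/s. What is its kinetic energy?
KE = ½mv² = ½(10)(4)² = 80.0 J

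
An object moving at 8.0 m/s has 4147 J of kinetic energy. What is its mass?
m = 2·KE/v² = 2·4147/(8.0)² = 129.6 kg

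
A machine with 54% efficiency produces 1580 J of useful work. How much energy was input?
W_in = W_out/η = 1580/0.54 = 2926 J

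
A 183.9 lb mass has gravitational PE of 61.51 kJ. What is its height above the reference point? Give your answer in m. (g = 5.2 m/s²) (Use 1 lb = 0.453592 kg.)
Convert to SI: m = 83.4156 kg, PE = 61510.0 J
h = PE/(mg) = 61510.0/(83.4156·5.2) = 141.8 m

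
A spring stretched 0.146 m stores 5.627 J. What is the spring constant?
k = 2·PE/x² = 2·5.627/(0.146)² = 528.0 N/m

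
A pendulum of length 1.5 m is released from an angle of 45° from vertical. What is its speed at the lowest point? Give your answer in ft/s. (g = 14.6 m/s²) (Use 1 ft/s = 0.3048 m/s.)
h = L(1 − cosθ) = 1.5(1 − cos45°) = 0.43934 m
v = √(2gh) = √(2·14.6·0.43934) = 3.58172 m/s = 11.75 ft/s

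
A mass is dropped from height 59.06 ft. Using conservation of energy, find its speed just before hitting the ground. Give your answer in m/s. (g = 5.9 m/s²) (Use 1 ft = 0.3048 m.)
Convert to SI: h = 18.0015 m
mgh = ½mv² ⇒ v = √(2gh) = √(2·5.9·18.0015) = 14.57 m/s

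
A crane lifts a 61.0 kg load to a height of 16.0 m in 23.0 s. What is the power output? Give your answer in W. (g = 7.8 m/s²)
P = mgh/t = (61.0)(7.8)(16.0)/23.0 = 331.0 W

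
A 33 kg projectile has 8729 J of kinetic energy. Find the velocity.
v = √(2·KE/m) = √(2·8729/33) = 23.0 m/s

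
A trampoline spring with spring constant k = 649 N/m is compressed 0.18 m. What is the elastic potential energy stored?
PE = ½kx² = ½(649)(0.18)² = 10.51 J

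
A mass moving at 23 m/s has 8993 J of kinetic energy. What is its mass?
m = 2·KE/v² = 2·8993/(23)² = 34.0 kg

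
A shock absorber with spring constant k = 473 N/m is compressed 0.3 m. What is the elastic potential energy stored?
PE = ½kx² = ½(473)(0.3)² = 21.29 J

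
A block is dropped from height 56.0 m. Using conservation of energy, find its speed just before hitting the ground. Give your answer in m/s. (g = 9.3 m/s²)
mgh = ½mv² ⇒ v = √(2gh) = √(2·9.3·56.0) = 32.27 m/s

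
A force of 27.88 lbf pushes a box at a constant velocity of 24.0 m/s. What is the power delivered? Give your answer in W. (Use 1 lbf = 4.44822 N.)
Convert to SI: F = 124.016 N, v = 24.0 m/s
P = Fv = (124.016)(24.0) = 2976 W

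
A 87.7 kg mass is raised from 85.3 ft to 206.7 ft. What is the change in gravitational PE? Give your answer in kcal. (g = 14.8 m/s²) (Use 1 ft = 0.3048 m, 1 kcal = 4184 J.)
Convert to SI: m = 87.7 kg, Δh = 37.0027 m
ΔPE = mgΔh = (87.7)(14.8)(37.0027) = 48028.1 J = 11.48 kcal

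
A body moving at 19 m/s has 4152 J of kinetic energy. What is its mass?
m = 2·KE/v² = 2·4152/(19)² = 23.0 kg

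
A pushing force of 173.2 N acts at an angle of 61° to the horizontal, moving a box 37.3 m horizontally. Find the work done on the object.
W = F·d·cosθ = (173.2)(37.3)cos(61°) = 3132 J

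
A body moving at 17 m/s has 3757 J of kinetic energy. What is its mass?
m = 2·KE/v² = 2·3757/(17)² = 26.0 kg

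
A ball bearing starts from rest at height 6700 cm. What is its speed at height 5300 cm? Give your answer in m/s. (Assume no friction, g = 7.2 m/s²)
Convert to SI: h₁−h₂ = 14.0 m
mgh₁ = mgh₂ + ½mv² ⇒ v = √(2g(h₁−h₂)) = √(2·7.2·14.0) = 14.2 m/s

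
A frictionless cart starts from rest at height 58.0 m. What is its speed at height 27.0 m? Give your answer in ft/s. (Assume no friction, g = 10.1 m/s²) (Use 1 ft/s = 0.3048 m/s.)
mgh₁ = mgh₂ + ½mv² ⇒ v = √(2g(h₁−h₂)) = √(2·10.1·31.0) = 25.024 m/s = 82.1 ft/s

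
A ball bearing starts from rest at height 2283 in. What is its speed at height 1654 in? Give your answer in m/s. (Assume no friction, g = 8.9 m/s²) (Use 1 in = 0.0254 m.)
Convert to SI: h₁−h₂ = 15.9766 m
mgh₁ = mgh₂ + ½mv² ⇒ v = √(2g(h₁−h₂)) = √(2·8.9·15.9766) = 16.86 m/s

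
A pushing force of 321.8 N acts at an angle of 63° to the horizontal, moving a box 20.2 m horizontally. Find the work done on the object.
W = F·d·cosθ = (321.8)(20.2)cos(63°) = 2951 J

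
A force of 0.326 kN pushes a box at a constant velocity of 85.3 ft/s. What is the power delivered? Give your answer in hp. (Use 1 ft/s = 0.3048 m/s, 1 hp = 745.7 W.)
Convert to SI: F = 326.0 N, v = 25.9994 m/s
P = Fv = (326.0)(25.9994) = 8475.82 W = 11.37 hp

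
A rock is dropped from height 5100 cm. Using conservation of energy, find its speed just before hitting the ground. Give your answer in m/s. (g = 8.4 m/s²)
Convert to SI: h = 51.0 m
mgh = ½mv² ⇒ v = √(2gh) = √(2·8.4·51.0) = 29.27 m/s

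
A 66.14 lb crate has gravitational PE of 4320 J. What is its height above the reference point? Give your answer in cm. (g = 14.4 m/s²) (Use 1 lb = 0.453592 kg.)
Convert to SI: m = 30.0006 kg, PE = 4320.0 J
h = PE/(mg) = 4320.0/(30.0006·14.4) = 9.99981 m = 1000.0 cm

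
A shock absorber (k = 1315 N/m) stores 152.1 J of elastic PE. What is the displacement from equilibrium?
x = √(2·PE/k) = √(2·152.1/1315) = 0.481 m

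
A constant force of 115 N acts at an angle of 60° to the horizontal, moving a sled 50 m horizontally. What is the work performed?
W = F·d·cosθ = (115)(50)cos(60°) = 2875 J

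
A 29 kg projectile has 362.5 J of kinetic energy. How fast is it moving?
v = √(2·KE/m) = √(2·362.5/29) = 5.0 m/s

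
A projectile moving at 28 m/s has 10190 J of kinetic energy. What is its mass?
m = 2·KE/v² = 2·10190/(28)² = 25.99 kg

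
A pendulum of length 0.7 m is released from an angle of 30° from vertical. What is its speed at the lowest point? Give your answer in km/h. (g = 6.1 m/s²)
h = L(1 − cosθ) = 0.7(1 − cos30°) = 0.0937822 m
v = √(2gh) = √(2·6.1·0.0937822) = 1.06965 m/s = 3.851 km/h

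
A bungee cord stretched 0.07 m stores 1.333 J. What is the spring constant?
k = 2·PE/x² = 2·1.333/(0.07)² = 544.1 N/m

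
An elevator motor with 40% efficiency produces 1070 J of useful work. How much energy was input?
W_in = W_out/η = 1070/0.4 = 2675 J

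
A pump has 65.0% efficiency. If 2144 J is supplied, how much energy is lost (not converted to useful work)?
W_lost = W_in(1 − η) = 2144·(1 − 0.65) = 750.4 J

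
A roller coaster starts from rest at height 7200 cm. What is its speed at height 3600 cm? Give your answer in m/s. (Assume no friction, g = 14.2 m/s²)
Convert to SI: h₁−h₂ = 36.0 m
mgh₁ = mgh₂ + ½mv² ⇒ v = √(2g(h₁−h₂)) = √(2·14.2·36.0) = 31.97 m/s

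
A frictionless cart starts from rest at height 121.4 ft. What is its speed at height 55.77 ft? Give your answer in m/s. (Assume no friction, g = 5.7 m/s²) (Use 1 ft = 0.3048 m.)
Convert to SI: h₁−h₂ = 20.004 m
mgh₁ = mgh₂ + ½mv² ⇒ v = √(2g(h₁−h₂)) = √(2·5.7·20.004) = 15.1 m/s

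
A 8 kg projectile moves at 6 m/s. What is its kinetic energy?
KE = ½mv² = ½(8)(6)² = 144.0 J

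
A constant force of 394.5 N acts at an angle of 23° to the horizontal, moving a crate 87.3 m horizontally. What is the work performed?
W = F·d·cosθ = (394.5)(87.3)cos(23°) = 31700 J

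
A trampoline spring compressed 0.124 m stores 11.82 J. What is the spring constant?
k = 2·PE/x² = 2·11.82/(0.124)² = 1537 N/m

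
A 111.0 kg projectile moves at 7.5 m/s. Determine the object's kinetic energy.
KE = ½mv² = ½(111.0)(7.5)² = 3122 J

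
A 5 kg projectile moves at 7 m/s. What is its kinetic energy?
KE = ½mv² = ½(5)(7)² = 122.5 J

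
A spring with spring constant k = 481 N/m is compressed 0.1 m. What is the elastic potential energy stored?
PE = ½kx² = ½(481)(0.1)² = 2.405 J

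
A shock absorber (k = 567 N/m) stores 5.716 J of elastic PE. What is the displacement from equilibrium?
x = √(2·PE/k) = √(2·5.716/567) = 0.142 m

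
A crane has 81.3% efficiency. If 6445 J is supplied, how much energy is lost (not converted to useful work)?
W_lost = W_in(1 − η) = 6445·(1 − 0.813) = 1205 J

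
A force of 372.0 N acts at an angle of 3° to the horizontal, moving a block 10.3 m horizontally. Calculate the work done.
W = F·d·cosθ = (372.0)(10.3)cos(3°) = 3826 J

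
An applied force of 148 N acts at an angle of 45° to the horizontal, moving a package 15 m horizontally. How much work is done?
W = F·d·cosθ = (148)(15)cos(45°) = 1570 J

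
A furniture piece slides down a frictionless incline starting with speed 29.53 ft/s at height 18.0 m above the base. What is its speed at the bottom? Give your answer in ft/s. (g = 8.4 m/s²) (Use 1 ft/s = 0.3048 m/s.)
Convert to SI: v₀ = 9.00074 m/s, h = 18.0 m
½mv₀² + mgh = ½mv² ⇒ v = √(v₀² + 2gh) = √(9.00074² + 2·8.4·18.0) = 19.5809 m/s = 64.24 ft/s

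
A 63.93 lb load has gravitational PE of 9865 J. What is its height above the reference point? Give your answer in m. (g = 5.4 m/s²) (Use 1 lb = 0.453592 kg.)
Convert to SI: m = 28.9981 kg, PE = 9865.0 J
h = PE/(mg) = 9865.0/(28.9981·5.4) = 63.0 m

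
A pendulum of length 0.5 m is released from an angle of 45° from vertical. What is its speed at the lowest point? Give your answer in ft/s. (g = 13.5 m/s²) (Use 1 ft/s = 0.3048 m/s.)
h = L(1 − cosθ) = 0.5(1 − cos45°) = 0.146447 m
v = √(2gh) = √(2·13.5·0.146447) = 1.98848 m/s = 6.524 ft/s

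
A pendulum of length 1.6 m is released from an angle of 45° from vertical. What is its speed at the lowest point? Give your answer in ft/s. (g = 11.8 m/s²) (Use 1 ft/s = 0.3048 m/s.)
h = L(1 − cosθ) = 1.6(1 − cos45°) = 0.468629 m
v = √(2gh) = √(2·11.8·0.468629) = 3.3256 m/s = 10.91 ft/s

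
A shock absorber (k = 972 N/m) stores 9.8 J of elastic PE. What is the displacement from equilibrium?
x = √(2·PE/k) = √(2·9.8/972) = 0.142 m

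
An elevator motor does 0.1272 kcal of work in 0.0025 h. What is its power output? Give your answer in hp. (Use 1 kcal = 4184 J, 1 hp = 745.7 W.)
Convert to SI: W = 532.205 J, t = 9.0 s
P = W/t = 532.205/9.0 = 59.1339 W = 0.0793 hp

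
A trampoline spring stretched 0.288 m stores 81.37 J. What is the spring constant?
k = 2·PE/x² = 2·81.37/(0.288)² = 1962 N/m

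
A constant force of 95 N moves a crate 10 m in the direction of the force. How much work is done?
W = F·d = (95)(10) = 950.0 J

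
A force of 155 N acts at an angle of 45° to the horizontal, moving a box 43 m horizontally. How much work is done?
W = F·d·cosθ = (155)(43)cos(45°) = 4713 J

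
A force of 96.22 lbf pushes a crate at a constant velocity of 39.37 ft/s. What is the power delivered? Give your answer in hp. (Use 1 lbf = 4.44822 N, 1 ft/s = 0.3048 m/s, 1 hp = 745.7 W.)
Convert to SI: F = 428.008 N, v = 12.0 m/s
P = Fv = (428.008)(12.0) = 5136.08 W = 6.888 hp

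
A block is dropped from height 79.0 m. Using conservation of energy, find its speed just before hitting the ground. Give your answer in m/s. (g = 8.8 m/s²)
mgh = ½mv² ⇒ v = √(2gh) = √(2·8.8·79.0) = 37.29 m/s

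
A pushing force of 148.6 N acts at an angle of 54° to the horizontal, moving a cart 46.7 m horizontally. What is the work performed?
W = F·d·cosθ = (148.6)(46.7)cos(54°) = 4079 J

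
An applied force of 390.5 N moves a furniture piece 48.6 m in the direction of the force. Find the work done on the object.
W = F·d = (390.5)(48.6) = 18980 J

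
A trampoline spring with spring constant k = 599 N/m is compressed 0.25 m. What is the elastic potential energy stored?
PE = ½kx² = ½(599)(0.25)² = 18.72 J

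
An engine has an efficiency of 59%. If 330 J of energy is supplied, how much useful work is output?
W_out = η·W_in = 0.59·330 = 194.7 J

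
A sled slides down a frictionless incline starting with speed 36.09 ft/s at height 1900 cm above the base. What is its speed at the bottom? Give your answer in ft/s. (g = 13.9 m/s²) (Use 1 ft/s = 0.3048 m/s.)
Convert to SI: v₀ = 11.0002 m/s, h = 19.0 m
½mv₀² + mgh = ½mv² ⇒ v = √(v₀² + 2gh) = √(11.0002² + 2·13.9·19.0) = 25.4795 m/s = 83.59 ft/s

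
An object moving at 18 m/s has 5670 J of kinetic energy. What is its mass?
m = 2·KE/v² = 2·5670/(18)² = 35.0 kg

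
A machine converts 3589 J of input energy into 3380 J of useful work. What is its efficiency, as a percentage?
η = W_out/W_in = 3380/3589 = 94.18%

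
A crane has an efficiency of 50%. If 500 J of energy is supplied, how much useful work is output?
W_out = η·W_in = 0.5·500 = 250.0 J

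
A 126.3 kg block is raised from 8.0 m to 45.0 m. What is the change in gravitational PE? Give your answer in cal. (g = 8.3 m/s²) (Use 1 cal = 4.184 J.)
ΔPE = mgΔh = (126.3)(8.3)(37.0) = 38786.7 J = 9270 cal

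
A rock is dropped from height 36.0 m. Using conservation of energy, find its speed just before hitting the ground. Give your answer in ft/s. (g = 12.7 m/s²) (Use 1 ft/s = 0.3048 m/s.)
mgh = ½mv² ⇒ v = √(2gh) = √(2·12.7·36.0) = 30.239 m/s = 99.21 ft/s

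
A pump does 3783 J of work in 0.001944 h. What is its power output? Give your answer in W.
Convert to SI: W = 3783.0 J, t = 6.9984 s
P = W/t = 3783.0/6.9984 = 540.6 W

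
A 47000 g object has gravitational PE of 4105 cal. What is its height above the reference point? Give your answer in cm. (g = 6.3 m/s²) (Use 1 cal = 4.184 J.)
Convert to SI: m = 47.0 kg, PE = 17175.3 J
h = PE/(mg) = 17175.3/(47.0·6.3) = 58.0051 m = 5801 cm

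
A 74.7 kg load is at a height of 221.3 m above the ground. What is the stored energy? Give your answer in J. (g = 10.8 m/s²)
PE = mgh = (74.7)(10.8)(221.3) = 178500 J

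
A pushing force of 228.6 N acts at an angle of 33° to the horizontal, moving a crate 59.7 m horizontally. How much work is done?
W = F·d·cosθ = (228.6)(59.7)cos(33°) = 11450 J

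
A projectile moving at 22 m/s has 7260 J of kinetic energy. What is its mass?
m = 2·KE/v² = 2·7260/(22)² = 30.0 kg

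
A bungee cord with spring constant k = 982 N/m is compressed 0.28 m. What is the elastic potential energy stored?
PE = ½kx² = ½(982)(0.28)² = 38.49 J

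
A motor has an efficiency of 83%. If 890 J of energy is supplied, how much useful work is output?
W_out = η·W_in = 0.83·890 = 738.7 J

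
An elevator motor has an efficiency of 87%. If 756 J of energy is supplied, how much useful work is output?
W_out = η·W_in = 0.87·756 = 657.72 J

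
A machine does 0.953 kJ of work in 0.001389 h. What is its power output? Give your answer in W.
Convert to SI: W = 953.0 J, t = 5.0004 s
P = W/t = 953.0/5.0004 = 190.6 W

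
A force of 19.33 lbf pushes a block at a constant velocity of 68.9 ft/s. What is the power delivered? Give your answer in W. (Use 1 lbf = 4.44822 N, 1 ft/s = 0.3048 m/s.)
Convert to SI: F = 85.9841 N, v = 21.0007 m/s
P = Fv = (85.9841)(21.0007) = 1806 W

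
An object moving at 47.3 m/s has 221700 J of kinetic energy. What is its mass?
m = 2·KE/v² = 2·221700/(47.3)² = 198.2 kg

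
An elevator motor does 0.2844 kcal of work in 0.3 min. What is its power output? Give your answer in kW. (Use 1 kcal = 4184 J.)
Convert to SI: W = 1189.93 J, t = 18.0 s
P = W/t = 1189.93/18.0 = 66.1072 W = 0.06611 kW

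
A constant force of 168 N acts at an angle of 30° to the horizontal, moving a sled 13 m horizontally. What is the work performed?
W = F·d·cosθ = (168)(13)cos(30°) = 1891 J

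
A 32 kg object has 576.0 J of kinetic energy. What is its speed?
v = √(2·KE/m) = √(2·576.0/32) = 6.0 m/s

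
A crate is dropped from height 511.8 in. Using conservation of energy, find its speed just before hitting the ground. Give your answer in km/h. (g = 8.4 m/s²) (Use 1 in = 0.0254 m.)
Convert to SI: h = 12.9997 m
mgh = ½mv² ⇒ v = √(2gh) = √(2·8.4·12.9997) = 14.7782 m/s = 53.2 km/h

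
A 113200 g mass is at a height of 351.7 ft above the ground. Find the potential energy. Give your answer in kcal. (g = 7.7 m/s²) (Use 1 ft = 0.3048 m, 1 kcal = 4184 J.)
Convert to SI: m = 113.2 kg, h = 107.198 m
PE = mgh = (113.2)(7.7)(107.198) = 93438.2 J = 22.33 kcal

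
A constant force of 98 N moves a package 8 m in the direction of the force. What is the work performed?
W = F·d = (98)(8) = 784.0 J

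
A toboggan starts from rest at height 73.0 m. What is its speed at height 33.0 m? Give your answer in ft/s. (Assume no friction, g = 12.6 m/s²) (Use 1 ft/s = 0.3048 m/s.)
mgh₁ = mgh₂ + ½mv² ⇒ v = √(2g(h₁−h₂)) = √(2·12.6·40.0) = 31.749 m/s = 104.2 ft/s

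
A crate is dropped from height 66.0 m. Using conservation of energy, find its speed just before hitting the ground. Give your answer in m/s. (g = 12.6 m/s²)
mgh = ½mv² ⇒ v = √(2gh) = √(2·12.6·66.0) = 40.78 m/s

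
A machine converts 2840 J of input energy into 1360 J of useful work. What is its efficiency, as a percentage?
η = W_out/W_in = 1360/2840 = 47.89%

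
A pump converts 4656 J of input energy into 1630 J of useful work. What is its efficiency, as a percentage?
η = W_out/W_in = 1630/4656 = 35.01%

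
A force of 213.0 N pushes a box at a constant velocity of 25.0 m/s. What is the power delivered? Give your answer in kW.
P = Fv = (213.0)(25.0) = 5325.0 W = 5.325 kW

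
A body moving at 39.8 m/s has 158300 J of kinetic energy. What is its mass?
m = 2·KE/v² = 2·158300/(39.8)² = 199.9 kg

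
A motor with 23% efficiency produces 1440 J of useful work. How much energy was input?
W_in = W_out/η = 1440/0.23 = 6261 J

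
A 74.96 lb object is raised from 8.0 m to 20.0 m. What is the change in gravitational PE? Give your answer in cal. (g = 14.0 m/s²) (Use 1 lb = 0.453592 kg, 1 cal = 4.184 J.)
Convert to SI: m = 34.0013 kg, Δh = 12.0 m
ΔPE = mgΔh = (34.0013)(14.0)(12.0) = 5712.21 J = 1365 cal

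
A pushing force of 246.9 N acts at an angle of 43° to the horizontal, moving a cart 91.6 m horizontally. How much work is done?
W = F·d·cosθ = (246.9)(91.6)cos(43°) = 16540 J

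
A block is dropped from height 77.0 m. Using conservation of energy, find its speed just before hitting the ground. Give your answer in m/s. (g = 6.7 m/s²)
mgh = ½mv² ⇒ v = √(2gh) = √(2·6.7·77.0) = 32.12 m/s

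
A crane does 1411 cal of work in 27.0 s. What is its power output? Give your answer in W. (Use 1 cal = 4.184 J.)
Convert to SI: W = 5903.62 J, t = 27.0 s
P = W/t = 5903.62/27.0 = 218.7 W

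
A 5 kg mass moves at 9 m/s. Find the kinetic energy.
KE = ½mv² = ½(5)(9)² = 202.5 J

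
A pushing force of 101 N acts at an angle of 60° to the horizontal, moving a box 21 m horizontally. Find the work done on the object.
W = F·d·cosθ = (101)(21)cos(60°) = 1061 J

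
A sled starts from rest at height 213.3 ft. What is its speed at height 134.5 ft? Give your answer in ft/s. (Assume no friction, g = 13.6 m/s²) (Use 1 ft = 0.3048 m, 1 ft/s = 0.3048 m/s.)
Convert to SI: h₁−h₂ = 24.0182 m
mgh₁ = mgh₂ + ½mv² ⇒ v = √(2g(h₁−h₂)) = √(2·13.6·24.0182) = 25.5597 m/s = 83.86 ft/s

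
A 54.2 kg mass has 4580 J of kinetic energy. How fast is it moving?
v = √(2·KE/m) = √(2·4580/54.2) = 13.0 m/s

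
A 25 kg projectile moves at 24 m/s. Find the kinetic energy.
KE = ½mv² = ½(25)(24)² = 7200.0 J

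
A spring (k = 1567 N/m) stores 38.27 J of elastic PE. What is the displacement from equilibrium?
x = √(2·PE/k) = √(2·38.27/1567) = 0.221 m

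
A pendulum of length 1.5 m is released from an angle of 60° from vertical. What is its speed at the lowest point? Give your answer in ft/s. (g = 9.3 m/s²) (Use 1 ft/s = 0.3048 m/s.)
h = L(1 − cosθ) = 1.5(1 − cos60°) = 0.75 m
v = √(2gh) = √(2·9.3·0.75) = 3.73497 m/s = 12.25 ft/s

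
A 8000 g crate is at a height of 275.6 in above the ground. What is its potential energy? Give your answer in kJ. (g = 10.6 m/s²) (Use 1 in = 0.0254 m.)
Convert to SI: m = 8.0 kg, h = 7.00024 m
PE = mgh = (8.0)(10.6)(7.00024) = 593.62 J = 0.5936 kJ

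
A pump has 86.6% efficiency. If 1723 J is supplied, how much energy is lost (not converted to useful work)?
W_lost = W_in(1 − η) = 1723·(1 − 0.866) = 230.9 J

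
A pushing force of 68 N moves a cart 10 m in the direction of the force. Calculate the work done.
W = F·d = (68)(10) = 680.0 J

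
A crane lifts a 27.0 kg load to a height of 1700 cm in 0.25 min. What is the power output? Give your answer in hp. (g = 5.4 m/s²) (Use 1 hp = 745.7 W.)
Convert to SI: m = 27.0 kg, h = 17.0 m, t = 15.0 s
P = mgh/t = (27.0)(5.4)(17.0)/15.0 = 165.24 W = 0.2216 hp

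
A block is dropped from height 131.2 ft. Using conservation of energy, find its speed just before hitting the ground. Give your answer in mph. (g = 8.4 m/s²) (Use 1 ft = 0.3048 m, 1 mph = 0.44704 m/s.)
Convert to SI: h = 39.9898 m
mgh = ½mv² ⇒ v = √(2gh) = √(2·8.4·39.9898) = 25.9196 m/s = 57.98 mph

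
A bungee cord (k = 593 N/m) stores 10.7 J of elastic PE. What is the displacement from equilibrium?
x = √(2·PE/k) = √(2·10.7/593) = 0.19 m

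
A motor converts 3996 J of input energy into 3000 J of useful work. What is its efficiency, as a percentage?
η = W_out/W_in = 3000/3996 = 75.08%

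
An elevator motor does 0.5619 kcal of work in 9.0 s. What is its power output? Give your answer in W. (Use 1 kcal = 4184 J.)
Convert to SI: W = 2350.99 J, t = 9.0 s
P = W/t = 2350.99/9.0 = 261.2 W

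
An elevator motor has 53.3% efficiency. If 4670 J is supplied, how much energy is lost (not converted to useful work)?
W_lost = W_in(1 − η) = 4670·(1 − 0.533) = 2181 J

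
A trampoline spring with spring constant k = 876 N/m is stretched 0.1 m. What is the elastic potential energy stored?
PE = ½kx² = ½(876)(0.1)² = 4.38 J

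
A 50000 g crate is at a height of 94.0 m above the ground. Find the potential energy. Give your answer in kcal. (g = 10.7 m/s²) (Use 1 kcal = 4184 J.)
Convert to SI: m = 50.0 kg, h = 94.0 m
PE = mgh = (50.0)(10.7)(94.0) = 50290.0 J = 12.02 kcal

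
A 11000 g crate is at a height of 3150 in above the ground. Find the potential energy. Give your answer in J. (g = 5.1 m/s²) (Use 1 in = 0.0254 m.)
Convert to SI: m = 11.0 kg, h = 80.01 m
PE = mgh = (11.0)(5.1)(80.01) = 4489 J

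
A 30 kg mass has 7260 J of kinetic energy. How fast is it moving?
v = √(2·KE/m) = √(2·7260/30) = 22.0 m/s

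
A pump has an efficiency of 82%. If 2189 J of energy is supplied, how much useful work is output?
W_out = η·W_in = 0.82·2189 = 1794.98 J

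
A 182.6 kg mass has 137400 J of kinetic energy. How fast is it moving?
v = √(2·KE/m) = √(2·137400/182.6) = 38.79 m/s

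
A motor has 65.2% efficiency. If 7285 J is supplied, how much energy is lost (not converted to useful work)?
W_lost = W_in(1 − η) = 7285·(1 − 0.652) = 2535 J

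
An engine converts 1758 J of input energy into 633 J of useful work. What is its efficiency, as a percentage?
η = W_out/W_in = 633/1758 = 36.01%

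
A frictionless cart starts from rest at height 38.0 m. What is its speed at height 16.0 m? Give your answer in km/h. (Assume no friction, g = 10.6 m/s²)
mgh₁ = mgh₂ + ½mv² ⇒ v = √(2g(h₁−h₂)) = √(2·10.6·22.0) = 21.5963 m/s = 77.75 km/h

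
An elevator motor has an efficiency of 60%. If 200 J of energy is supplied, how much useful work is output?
W_out = η·W_in = 0.6·200 = 120.0 J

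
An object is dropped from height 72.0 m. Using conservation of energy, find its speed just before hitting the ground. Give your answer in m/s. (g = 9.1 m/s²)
mgh = ½mv² ⇒ v = √(2gh) = √(2·9.1·72.0) = 36.2 m/s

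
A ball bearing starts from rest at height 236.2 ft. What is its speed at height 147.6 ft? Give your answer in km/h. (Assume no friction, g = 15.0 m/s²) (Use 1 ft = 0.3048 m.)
Convert to SI: h₁−h₂ = 27.0053 m
mgh₁ = mgh₂ + ½mv² ⇒ v = √(2g(h₁−h₂)) = √(2·15.0·27.0053) = 28.4633 m/s = 102.5 km/h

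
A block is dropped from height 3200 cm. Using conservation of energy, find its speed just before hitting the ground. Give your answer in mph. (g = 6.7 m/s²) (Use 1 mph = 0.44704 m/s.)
Convert to SI: h = 32.0 m
mgh = ½mv² ⇒ v = √(2gh) = √(2·6.7·32.0) = 20.7075 m/s = 46.32 mph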